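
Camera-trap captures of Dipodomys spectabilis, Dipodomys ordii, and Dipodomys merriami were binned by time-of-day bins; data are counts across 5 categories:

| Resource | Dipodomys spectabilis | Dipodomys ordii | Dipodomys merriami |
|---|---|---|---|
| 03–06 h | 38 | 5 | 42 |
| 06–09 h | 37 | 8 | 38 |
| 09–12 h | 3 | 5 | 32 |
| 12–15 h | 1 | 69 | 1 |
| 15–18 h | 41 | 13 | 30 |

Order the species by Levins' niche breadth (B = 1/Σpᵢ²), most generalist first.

Dipodomys merriami > Dipodomys spectabilis > Dipodomys ordii

Proportions for Dipodomys spectabilis (n=120): 38/120=0.3167, 37/120=0.3083, 3/120=0.0250, 1/120=0.0083, 41/120=0.3417
Proportions for Dipodomys ordii (n=100): 5/100=0.0500, 8/100=0.0800, 5/100=0.0500, 69/100=0.6900, 13/100=0.1300
Proportions for Dipodomys merriami (n=143): 42/143=0.2937, 38/143=0.2657, 32/143=0.2238, 1/143=0.0070, 30/143=0.2098
Σp_specᵢ² = 0.3167² + 0.3083² + 0.0250² + 0.0083² + 0.3417² = 0.100299 + 0.095049 + 0.000625 + 0.000069 + 0.116759 = 0.312801
B_spec = 1 / 0.312801 = 3.1969
Σp_ordiᵢ² = 0.0500² + 0.0800² + 0.0500² + 0.6900² + 0.1300² = 0.002500 + 0.006400 + 0.002500 + 0.476100 + 0.016900 = 0.504400
B_ordi = 1 / 0.504400 = 1.9826
Σp_merrᵢ² = 0.2937² + 0.2657² + 0.2238² + 0.0070² + 0.2098² = 0.086260 + 0.070596 + 0.050086 + 0.000049 + 0.044016 = 0.251007
B_merr = 1 / 0.251007 = 3.9840
Ranking by B (broadest → narrowest): Dipodomys merriami (3.98) > Dipodomys spectabilis (3.20) > Dipodomys ordii (1.98)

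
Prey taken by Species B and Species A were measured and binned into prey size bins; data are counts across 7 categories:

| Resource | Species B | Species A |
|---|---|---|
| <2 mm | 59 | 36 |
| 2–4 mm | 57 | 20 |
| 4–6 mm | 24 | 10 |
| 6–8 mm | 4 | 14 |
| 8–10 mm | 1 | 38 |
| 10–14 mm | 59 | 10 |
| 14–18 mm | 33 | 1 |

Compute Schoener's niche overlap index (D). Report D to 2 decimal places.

0.59

Proportions for Species B (n=237): 59/237=0.2489, 57/237=0.2405, 24/237=0.1013, 4/237=0.0169, 1/237=0.0042, 59/237=0.2489, 33/237=0.1392
Proportions for Species A (n=129): 36/129=0.2791, 20/129=0.1550, 10/129=0.0775, 14/129=0.1085, 38/129=0.2946, 10/129=0.0775, 1/129=0.0078
Σ|p₁ᵢ − p₂ᵢ| = 0.0302 + 0.0855 + 0.0238 + 0.0916 + 0.2904 + 0.1714 + 0.1314 = 0.8243
D = 1 − ½ × 0.8243 = 1 − 0.41215 = 0.58785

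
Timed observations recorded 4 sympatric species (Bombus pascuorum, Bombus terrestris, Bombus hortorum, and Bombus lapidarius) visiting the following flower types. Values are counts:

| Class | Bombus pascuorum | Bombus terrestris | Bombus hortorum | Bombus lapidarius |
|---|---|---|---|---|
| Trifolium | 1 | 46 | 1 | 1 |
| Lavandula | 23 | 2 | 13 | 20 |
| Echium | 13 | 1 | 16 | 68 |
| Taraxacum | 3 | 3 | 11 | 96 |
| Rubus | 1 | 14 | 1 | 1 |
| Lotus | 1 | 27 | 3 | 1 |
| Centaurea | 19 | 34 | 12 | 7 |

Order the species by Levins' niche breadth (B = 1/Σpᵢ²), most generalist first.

Bombus hortorum > Bombus terrestris > Bombus pascuorum > Bombus lapidarius

Proportions for Bombus pascuorum (n=61): 1/61=0.0164, 23/61=0.3770, 13/61=0.2131, 3/61=0.0492, 1/61=0.0164, 1/61=0.0164, 19/61=0.3115
Proportions for Bombus terrestris (n=127): 46/127=0.3622, 2/127=0.0157, 1/127=0.0079, 3/127=0.0236, 14/127=0.1102, 27/127=0.2126, 34/127=0.2677
Proportions for Bombus hortorum (n=57): 1/57=0.0175, 13/57=0.2281, 16/57=0.2807, 11/57=0.1930, 1/57=0.0175, 3/57=0.0526, 12/57=0.2105
Proportions for Bombus lapidarius (n=194): 1/194=0.0052, 20/194=0.1031, 68/194=0.3505, 96/194=0.4948, 1/194=0.0052, 1/194=0.0052, 7/194=0.0361
Σp_pascᵢ² = 0.0164² + 0.3770² + 0.2131² + 0.0492² + 0.0164² + 0.0164² + 0.3115² = 0.000269 + 0.142129 + 0.045412 + 0.002421 + 0.000269 + 0.000269 + 0.097032 = 0.287801
B_pasc = 1 / 0.287801 = 3.4746
Σp_terrᵢ² = 0.3622² + 0.0157² + 0.0079² + 0.0236² + 0.1102² + 0.2126² + 0.2677² = 0.131189 + 0.000246 + 0.000062 + 0.000557 + 0.012144 + 0.045199 + 0.071663 = 0.261060
B_terr = 1 / 0.261060 = 3.8305
Σp_hortᵢ² = 0.0175² + 0.2281² + 0.2807² + 0.1930² + 0.0175² + 0.0526² + 0.2105² = 0.000306 + 0.052030 + 0.078792 + 0.037249 + 0.000306 + 0.002767 + 0.044310 = 0.215760
B_hort = 1 / 0.215760 = 4.6348
Σp_lapiᵢ² = 0.0052² + 0.1031² + 0.3505² + 0.4948² + 0.0052² + 0.0052² + 0.0361² = 0.000027 + 0.010630 + 0.122850 + 0.244827 + 0.000027 + 0.000027 + 0.001303 = 0.379691
B_lapi = 1 / 0.379691 = 2.6337
Ranking by B (broadest → narrowest): Bombus hortorum (4.63) > Bombus terrestris (3.83) > Bombus pascuorum (3.47) > Bombus lapidarius (2.63)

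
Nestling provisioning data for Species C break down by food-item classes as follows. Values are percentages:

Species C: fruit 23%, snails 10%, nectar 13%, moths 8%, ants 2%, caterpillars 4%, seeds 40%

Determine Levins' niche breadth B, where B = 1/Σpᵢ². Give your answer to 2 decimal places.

4.03

Convert percentages to proportions (divide by 100).
Σpᵢ² = 0.23² + 0.10² + 0.13² + 0.08² + 0.02² + 0.04² + 0.40² = 0.0529 + 0.0100 + 0.0169 + 0.0064 + 0.0004 + 0.0016 + 0.1600 = 0.2482
B = 1 / 0.2482 = 4.0290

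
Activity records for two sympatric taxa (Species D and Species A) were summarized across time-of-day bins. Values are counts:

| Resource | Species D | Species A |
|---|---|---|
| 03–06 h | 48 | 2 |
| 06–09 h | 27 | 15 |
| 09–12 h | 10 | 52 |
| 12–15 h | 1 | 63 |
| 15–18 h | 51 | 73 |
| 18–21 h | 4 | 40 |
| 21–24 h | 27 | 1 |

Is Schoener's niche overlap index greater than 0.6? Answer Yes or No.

Proportions for Species D (n=168): 48/168=0.2857, 27/168=0.1607, 10/168=0.0595, 1/168=0.0060, 51/168=0.3036, 4/168=0.0238, 27/168=0.1607
Proportions for Species A (n=246): 2/246=0.0081, 15/246=0.0610, 52/246=0.2114, 63/246=0.2561, 73/246=0.2967, 40/246=0.1626, 1/246=0.0041
Σ|p₁ᵢ − p₂ᵢ| = 0.2776 + 0.0997 + 0.1519 + 0.2501 + 0.0069 + 0.1388 + 0.1566 = 1.0816
D = 1 − ½ × 1.0816 = 1 − 0.54080 = 0.45920
D = 0.45920 < 0.6 → No.

No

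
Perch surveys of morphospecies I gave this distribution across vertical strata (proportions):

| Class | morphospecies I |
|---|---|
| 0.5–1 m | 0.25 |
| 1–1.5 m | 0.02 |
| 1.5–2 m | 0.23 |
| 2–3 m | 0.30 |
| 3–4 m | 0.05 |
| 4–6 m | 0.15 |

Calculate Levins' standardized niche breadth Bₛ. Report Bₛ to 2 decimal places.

0.67

Σpᵢ² = 0.25² + 0.02² + 0.23² + 0.30² + 0.05² + 0.15² = 0.0625 + 0.0004 + 0.0529 + 0.0900 + 0.0025 + 0.0225 = 0.2308
B = 1 / 0.2308 = 4.3328
Bₛ = (B − 1)/(n − 1) = (4.3328 − 1)/(6 − 1) = 3.3328/5 = 0.6666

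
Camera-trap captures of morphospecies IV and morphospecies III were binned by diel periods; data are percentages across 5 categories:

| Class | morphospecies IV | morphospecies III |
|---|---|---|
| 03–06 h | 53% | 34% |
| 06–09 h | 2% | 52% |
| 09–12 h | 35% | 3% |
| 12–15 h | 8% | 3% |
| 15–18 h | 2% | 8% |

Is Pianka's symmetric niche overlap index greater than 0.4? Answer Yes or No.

Convert percentages to proportions (divide by 100).
Σ p₁ᵢp₂ᵢ = 0.1802 + 0.0104 + 0.0105 + 0.0024 + 0.0016 = 0.2051
Σp_1ᵢ² = 0.53² + 0.02² + 0.35² + 0.08² + 0.02² = 0.2809 + 0.0004 + 0.1225 + 0.0064 + 0.0004 = 0.4106
Σp_2ᵢ² = 0.34² + 0.52² + 0.03² + 0.03² + 0.08² = 0.1156 + 0.2704 + 0.0009 + 0.0009 + 0.0064 = 0.3942
O = 0.2051 / √(0.4106 × 0.3942) = 0.2051 / 0.40232 = 0.5098
O = 0.5098 > 0.4 → Yes.

Yes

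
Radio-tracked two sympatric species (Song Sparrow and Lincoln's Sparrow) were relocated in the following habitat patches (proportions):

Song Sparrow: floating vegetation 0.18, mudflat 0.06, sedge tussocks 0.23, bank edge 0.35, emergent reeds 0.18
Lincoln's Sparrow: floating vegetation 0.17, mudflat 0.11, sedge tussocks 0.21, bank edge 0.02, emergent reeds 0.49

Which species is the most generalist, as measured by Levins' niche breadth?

Song Sparrow

Σp_Songᵢ² = 0.18² + 0.06² + 0.23² + 0.35² + 0.18² = 0.0324 + 0.0036 + 0.0529 + 0.1225 + 0.0324 = 0.2438
B_Song = 1 / 0.2438 = 4.1017
Σp_Lincᵢ² = 0.17² + 0.11² + 0.21² + 0.02² + 0.49² = 0.0289 + 0.0121 + 0.0441 + 0.0004 + 0.2401 = 0.3256
B_Linc = 1 / 0.3256 = 3.0713
Highest B → broadest niche (most generalist): Song Sparrow (B = 4.10).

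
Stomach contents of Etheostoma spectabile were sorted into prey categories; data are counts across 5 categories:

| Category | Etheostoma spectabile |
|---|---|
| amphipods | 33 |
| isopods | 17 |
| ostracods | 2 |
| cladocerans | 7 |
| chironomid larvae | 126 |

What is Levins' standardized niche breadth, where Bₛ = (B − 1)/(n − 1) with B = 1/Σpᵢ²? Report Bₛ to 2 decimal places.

0.24

Proportions for Etheostoma spectabile (n=185): 33/185=0.1784, 17/185=0.0919, 2/185=0.0108, 7/185=0.0378, 126/185=0.6811
Σpᵢ² = 0.1784² + 0.0919² + 0.0108² + 0.0378² + 0.6811² = 0.031827 + 0.008446 + 0.000117 + 0.001429 + 0.463897 = 0.505716
B = 1 / 0.505716 = 1.9774
Bₛ = (B − 1)/(n − 1) = (1.9774 − 1)/(5 − 1) = 0.9774/4 = 0.2444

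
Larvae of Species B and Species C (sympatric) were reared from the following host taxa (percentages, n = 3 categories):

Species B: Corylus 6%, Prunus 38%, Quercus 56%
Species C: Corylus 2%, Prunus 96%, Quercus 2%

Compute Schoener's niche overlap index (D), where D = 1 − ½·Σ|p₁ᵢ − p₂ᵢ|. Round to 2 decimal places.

0.42

Convert percentages to proportions (divide by 100).
Σ|p₁ᵢ − p₂ᵢ| = 0.04 + 0.58 + 0.54 = 1.16
D = 1 − ½ × 1.16 = 1 − 0.580 = 0.4200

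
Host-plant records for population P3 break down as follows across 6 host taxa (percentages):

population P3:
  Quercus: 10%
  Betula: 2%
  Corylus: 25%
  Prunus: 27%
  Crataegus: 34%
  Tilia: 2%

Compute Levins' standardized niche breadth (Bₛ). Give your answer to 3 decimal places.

0.564

Convert percentages to proportions (divide by 100).
Σpᵢ² = 0.10² + 0.02² + 0.25² + 0.27² + 0.34² + 0.02² = 0.0100 + 0.0004 + 0.0625 + 0.0729 + 0.1156 + 0.0004 = 0.2618
B = 1 / 0.2618 = 3.81971
Bₛ = (B − 1)/(n − 1) = (3.81971 − 1)/(6 − 1) = 2.81971/5 = 0.56394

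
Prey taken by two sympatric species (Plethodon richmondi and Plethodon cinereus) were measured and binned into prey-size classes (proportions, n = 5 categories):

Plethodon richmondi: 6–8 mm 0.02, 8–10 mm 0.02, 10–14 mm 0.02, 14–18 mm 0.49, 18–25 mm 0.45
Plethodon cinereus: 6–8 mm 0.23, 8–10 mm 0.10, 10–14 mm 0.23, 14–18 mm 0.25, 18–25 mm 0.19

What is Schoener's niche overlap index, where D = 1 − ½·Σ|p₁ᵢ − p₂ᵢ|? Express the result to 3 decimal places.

Σ|p₁ᵢ − p₂ᵢ| = 0.21 + 0.08 + 0.21 + 0.24 + 0.26 = 1.00
D = 1 − ½ × 1.00 = 1 − 0.500 = 0.50000

0.500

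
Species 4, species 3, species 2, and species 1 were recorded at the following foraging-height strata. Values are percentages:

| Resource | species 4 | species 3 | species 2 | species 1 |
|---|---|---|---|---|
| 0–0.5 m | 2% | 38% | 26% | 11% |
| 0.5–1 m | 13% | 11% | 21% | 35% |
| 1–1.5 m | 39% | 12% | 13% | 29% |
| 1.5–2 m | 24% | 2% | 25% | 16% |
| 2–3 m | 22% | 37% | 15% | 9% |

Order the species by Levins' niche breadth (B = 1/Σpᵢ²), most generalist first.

Convert percentages to proportions (divide by 100).
Σp_4ᵢ² = 0.02² + 0.13² + 0.39² + 0.24² + 0.22² = 0.0004 + 0.0169 + 0.1521 + 0.0576 + 0.0484 = 0.2754
B_4 = 1 / 0.2754 = 3.6311
Σp_3ᵢ² = 0.38² + 0.11² + 0.12² + 0.02² + 0.37² = 0.1444 + 0.0121 + 0.0144 + 0.0004 + 0.1369 = 0.3082
B_3 = 1 / 0.3082 = 3.2446
Σp_2ᵢ² = 0.26² + 0.21² + 0.13² + 0.25² + 0.15² = 0.0676 + 0.0441 + 0.0169 + 0.0625 + 0.0225 = 0.2136
B_2 = 1 / 0.2136 = 4.6816
Σp_1ᵢ² = 0.11² + 0.35² + 0.29² + 0.16² + 0.09² = 0.0121 + 0.1225 + 0.0841 + 0.0256 + 0.0081 = 0.2524
B_1 = 1 / 0.2524 = 3.9620
Ranking by B (broadest → narrowest): species 2 (4.68) > species 1 (3.96) > species 4 (3.63) > species 3 (3.24)

species 2 > species 1 > species 4 > species 3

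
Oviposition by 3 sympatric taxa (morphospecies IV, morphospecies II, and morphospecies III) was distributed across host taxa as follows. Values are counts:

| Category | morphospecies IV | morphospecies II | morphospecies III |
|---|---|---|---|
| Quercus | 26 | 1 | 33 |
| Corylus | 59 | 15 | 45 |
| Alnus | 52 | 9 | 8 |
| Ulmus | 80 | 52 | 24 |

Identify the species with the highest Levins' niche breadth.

morphospecies IV

Proportions for morphospecies IV (n=217): 26/217=0.1198, 59/217=0.2719, 52/217=0.2396, 80/217=0.3687
Proportions for morphospecies II (n=77): 1/77=0.0130, 15/77=0.1948, 9/77=0.1169, 52/77=0.6753
Proportions for morphospecies III (n=110): 33/110=0.3000, 45/110=0.4091, 8/110=0.0727, 24/110=0.2182
Σp_IVᵢ² = 0.1198² + 0.2719² + 0.2396² + 0.3687² = 0.014352 + 0.073930 + 0.057408 + 0.135940 = 0.281630
B_IV = 1 / 0.281630 = 3.5508
Σp_IIᵢ² = 0.0130² + 0.1948² + 0.1169² + 0.6753² = 0.000169 + 0.037947 + 0.013666 + 0.456030 = 0.507812
B_II = 1 / 0.507812 = 1.9692
Σp_IIIᵢ² = 0.3000² + 0.4091² + 0.0727² + 0.2182² = 0.090000 + 0.167363 + 0.005285 + 0.047611 = 0.310259
B_III = 1 / 0.310259 = 3.2231
Highest B → broadest niche (most generalist): morphospecies IV (B = 3.55).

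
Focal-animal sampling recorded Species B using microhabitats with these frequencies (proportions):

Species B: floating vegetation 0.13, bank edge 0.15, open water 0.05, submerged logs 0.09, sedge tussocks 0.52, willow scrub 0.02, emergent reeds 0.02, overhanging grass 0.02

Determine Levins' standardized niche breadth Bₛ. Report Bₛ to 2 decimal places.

0.30

Σpᵢ² = 0.13² + 0.15² + 0.05² + 0.09² + 0.52² + 0.02² + 0.02² + 0.02² = 0.0169 + 0.0225 + 0.0025 + 0.0081 + 0.2704 + 0.0004 + 0.0004 + 0.0004 = 0.3216
B = 1 / 0.3216 = 3.1095
Bₛ = (B − 1)/(n − 1) = (3.1095 − 1)/(8 − 1) = 2.1095/7 = 0.3014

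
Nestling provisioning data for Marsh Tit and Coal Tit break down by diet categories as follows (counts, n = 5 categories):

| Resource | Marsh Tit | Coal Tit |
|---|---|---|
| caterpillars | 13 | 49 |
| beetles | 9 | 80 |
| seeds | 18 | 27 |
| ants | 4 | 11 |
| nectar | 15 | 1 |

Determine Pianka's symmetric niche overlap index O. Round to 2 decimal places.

Proportions for Marsh Tit (n=59): 13/59=0.2203, 9/59=0.1525, 18/59=0.3051, 4/59=0.0678, 15/59=0.2542
Proportions for Coal Tit (n=168): 49/168=0.2917, 80/168=0.4762, 27/168=0.1607, 11/168=0.0655, 1/168=0.0060
Σ p₁ᵢp₂ᵢ = 0.064262 + 0.072621 + 0.049030 + 0.004441 + 0.001525 = 0.191879
Σp_1ᵢ² = 0.2203² + 0.1525² + 0.3051² + 0.0678² + 0.2542² = 0.048532 + 0.023256 + 0.093086 + 0.004597 + 0.064618 = 0.234089
Σp_2ᵢ² = 0.2917² + 0.4762² + 0.1607² + 0.0655² + 0.0060² = 0.085089 + 0.226766 + 0.025824 + 0.004290 + 0.000036 = 0.342005
O = 0.191879 / √(0.234089 × 0.342005) = 0.191879 / 0.2829481 = 0.6781

0.68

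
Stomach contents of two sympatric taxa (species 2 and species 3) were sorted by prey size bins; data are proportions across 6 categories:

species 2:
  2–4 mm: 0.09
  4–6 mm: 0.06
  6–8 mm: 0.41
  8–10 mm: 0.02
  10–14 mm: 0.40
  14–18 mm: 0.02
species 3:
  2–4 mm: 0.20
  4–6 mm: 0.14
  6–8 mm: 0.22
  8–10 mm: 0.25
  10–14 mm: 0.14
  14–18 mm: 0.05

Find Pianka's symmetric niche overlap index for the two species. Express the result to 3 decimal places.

0.697

Σ p₁ᵢp₂ᵢ = 0.0180 + 0.0084 + 0.0902 + 0.0050 + 0.0560 + 0.0010 = 0.1786
Σp_1ᵢ² = 0.09² + 0.06² + 0.41² + 0.02² + 0.40² + 0.02² = 0.0081 + 0.0036 + 0.1681 + 0.0004 + 0.1600 + 0.0004 = 0.3406
Σp_2ᵢ² = 0.20² + 0.14² + 0.22² + 0.25² + 0.14² + 0.05² = 0.0400 + 0.0196 + 0.0484 + 0.0625 + 0.0196 + 0.0025 = 0.1926
O = 0.1786 / √(0.3406 × 0.1926) = 0.1786 / 0.256124 = 0.69732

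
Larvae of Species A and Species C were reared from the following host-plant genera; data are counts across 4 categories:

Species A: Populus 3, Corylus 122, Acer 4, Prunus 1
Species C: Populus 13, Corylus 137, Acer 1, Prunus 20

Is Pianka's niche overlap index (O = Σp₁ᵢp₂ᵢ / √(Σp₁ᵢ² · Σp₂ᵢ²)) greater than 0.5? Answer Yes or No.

Yes

Proportions for Species A (n=130): 3/130=0.0231, 122/130=0.9385, 4/130=0.0308, 1/130=0.0077
Proportions for Species C (n=171): 13/171=0.0760, 137/171=0.8012, 1/171=0.0058, 20/171=0.1170
Σ p₁ᵢp₂ᵢ = 0.001756 + 0.751926 + 0.000179 + 0.000901 = 0.754762
Σp_1ᵢ² = 0.0231² + 0.9385² + 0.0308² + 0.0077² = 0.000534 + 0.880782 + 0.000949 + 0.000059 = 0.882324
Σp_2ᵢ² = 0.0760² + 0.8012² + 0.0058² + 0.1170² = 0.005776 + 0.641921 + 0.000034 + 0.013689 = 0.661420
O = 0.754762 / √(0.882324 × 0.661420) = 0.754762 / 0.7639285 = 0.9880
O = 0.9880 > 0.5 → Yes.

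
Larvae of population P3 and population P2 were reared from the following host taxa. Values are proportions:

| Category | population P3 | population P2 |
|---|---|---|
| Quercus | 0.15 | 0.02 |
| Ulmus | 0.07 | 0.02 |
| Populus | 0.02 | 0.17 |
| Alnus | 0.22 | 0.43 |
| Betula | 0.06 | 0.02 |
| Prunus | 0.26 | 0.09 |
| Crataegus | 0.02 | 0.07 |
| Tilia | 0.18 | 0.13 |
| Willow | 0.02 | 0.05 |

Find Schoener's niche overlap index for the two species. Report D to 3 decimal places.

0.560

Σ|p₁ᵢ − p₂ᵢ| = 0.13 + 0.05 + 0.15 + 0.21 + 0.04 + 0.17 + 0.05 + 0.05 + 0.03 = 0.88
D = 1 − ½ × 0.88 = 1 − 0.440 = 0.56000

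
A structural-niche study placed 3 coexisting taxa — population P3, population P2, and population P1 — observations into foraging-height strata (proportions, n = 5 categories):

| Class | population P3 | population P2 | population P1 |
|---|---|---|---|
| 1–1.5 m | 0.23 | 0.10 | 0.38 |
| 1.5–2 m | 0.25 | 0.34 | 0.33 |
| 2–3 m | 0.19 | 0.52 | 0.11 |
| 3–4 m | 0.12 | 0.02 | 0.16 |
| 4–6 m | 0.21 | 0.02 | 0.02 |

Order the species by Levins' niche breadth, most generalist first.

population P3 > population P1 > population P2

Σp_P3ᵢ² = 0.23² + 0.25² + 0.19² + 0.12² + 0.21² = 0.0529 + 0.0625 + 0.0361 + 0.0144 + 0.0441 = 0.2100
B_P3 = 1 / 0.2100 = 4.7619
Σp_P2ᵢ² = 0.10² + 0.34² + 0.52² + 0.02² + 0.02² = 0.0100 + 0.1156 + 0.2704 + 0.0004 + 0.0004 = 0.3968
B_P2 = 1 / 0.3968 = 2.5202
Σp_P1ᵢ² = 0.38² + 0.33² + 0.11² + 0.16² + 0.02² = 0.1444 + 0.1089 + 0.0121 + 0.0256 + 0.0004 = 0.2914
B_P1 = 1 / 0.2914 = 3.4317
Ranking by B (broadest → narrowest): population P3 (4.76) > population P1 (3.43) > population P2 (2.52)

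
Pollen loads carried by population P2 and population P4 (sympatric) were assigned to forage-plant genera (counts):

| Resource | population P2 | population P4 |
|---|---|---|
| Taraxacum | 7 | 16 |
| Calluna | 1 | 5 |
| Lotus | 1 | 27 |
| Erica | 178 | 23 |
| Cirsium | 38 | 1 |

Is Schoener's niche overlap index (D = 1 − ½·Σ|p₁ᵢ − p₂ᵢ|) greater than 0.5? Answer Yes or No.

No

Proportions for population P2 (n=225): 7/225=0.0311, 1/225=0.0044, 1/225=0.0044, 178/225=0.7911, 38/225=0.1689
Proportions for population P4 (n=72): 16/72=0.2222, 5/72=0.0694, 27/72=0.3750, 23/72=0.3194, 1/72=0.0139
Σ|p₁ᵢ − p₂ᵢ| = 0.1911 + 0.0650 + 0.3706 + 0.4717 + 0.1550 = 1.2534
D = 1 − ½ × 1.2534 = 1 − 0.62670 = 0.37330
D = 0.37330 < 0.5 → No.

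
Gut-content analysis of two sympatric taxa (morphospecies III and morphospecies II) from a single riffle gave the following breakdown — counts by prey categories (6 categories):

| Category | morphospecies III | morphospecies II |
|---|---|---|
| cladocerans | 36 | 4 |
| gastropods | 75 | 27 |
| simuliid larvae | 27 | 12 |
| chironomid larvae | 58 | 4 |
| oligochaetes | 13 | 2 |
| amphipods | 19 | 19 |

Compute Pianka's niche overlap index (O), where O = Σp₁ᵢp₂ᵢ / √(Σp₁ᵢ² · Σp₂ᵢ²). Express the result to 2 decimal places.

0.81

Proportions for morphospecies III (n=228): 36/228=0.1579, 75/228=0.3289, 27/228=0.1184, 58/228=0.2544, 13/228=0.0570, 19/228=0.0833
Proportions for morphospecies II (n=68): 4/68=0.0588, 27/68=0.3971, 12/68=0.1765, 4/68=0.0588, 2/68=0.0294, 19/68=0.2794
Σ p₁ᵢp₂ᵢ = 0.009285 + 0.130606 + 0.020898 + 0.014959 + 0.001676 + 0.023274 = 0.200698
Σp_1ᵢ² = 0.1579² + 0.3289² + 0.1184² + 0.2544² + 0.0570² + 0.0833² = 0.024932 + 0.108175 + 0.014019 + 0.064719 + 0.003249 + 0.006939 = 0.222033
Σp_2ᵢ² = 0.0588² + 0.3971² + 0.1765² + 0.0588² + 0.0294² + 0.2794² = 0.003457 + 0.157688 + 0.031152 + 0.003457 + 0.000864 + 0.078064 = 0.274682
O = 0.200698 / √(0.222033 × 0.274682) = 0.200698 / 0.2469584 = 0.8127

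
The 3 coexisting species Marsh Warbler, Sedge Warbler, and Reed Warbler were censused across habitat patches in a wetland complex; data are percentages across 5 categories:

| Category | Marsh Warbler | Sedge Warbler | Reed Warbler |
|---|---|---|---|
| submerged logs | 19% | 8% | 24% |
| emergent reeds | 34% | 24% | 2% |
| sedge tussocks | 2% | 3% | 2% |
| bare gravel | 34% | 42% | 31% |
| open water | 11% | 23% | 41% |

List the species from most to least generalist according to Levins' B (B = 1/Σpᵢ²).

Marsh Warbler > Sedge Warbler > Reed Warbler

Convert percentages to proportions (divide by 100).
Σp_Marsᵢ² = 0.19² + 0.34² + 0.02² + 0.34² + 0.11² = 0.0361 + 0.1156 + 0.0004 + 0.1156 + 0.0121 = 0.2798
B_Mars = 1 / 0.2798 = 3.5740
Σp_Sedgᵢ² = 0.08² + 0.24² + 0.03² + 0.42² + 0.23² = 0.0064 + 0.0576 + 0.0009 + 0.1764 + 0.0529 = 0.2942
B_Sedg = 1 / 0.2942 = 3.3990
Σp_Reedᵢ² = 0.24² + 0.02² + 0.02² + 0.31² + 0.41² = 0.0576 + 0.0004 + 0.0004 + 0.0961 + 0.1681 = 0.3226
B_Reed = 1 / 0.3226 = 3.0998
Ranking by B (broadest → narrowest): Marsh Warbler (3.57) > Sedge Warbler (3.40) > Reed Warbler (3.10)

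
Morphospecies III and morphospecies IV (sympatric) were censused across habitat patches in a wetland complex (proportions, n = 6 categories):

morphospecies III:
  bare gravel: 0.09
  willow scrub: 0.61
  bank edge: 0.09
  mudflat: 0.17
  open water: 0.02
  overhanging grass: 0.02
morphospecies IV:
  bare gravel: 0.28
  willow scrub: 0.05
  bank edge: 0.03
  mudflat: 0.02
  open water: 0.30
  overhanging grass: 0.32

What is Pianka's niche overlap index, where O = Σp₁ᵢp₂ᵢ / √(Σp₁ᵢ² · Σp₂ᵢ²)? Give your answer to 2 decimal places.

0.22

Σ p₁ᵢp₂ᵢ = 0.0252 + 0.0305 + 0.0027 + 0.0034 + 0.0060 + 0.0064 = 0.0742
Σp_1ᵢ² = 0.09² + 0.61² + 0.09² + 0.17² + 0.02² + 0.02² = 0.0081 + 0.3721 + 0.0081 + 0.0289 + 0.0004 + 0.0004 = 0.4180
Σp_2ᵢ² = 0.28² + 0.05² + 0.03² + 0.02² + 0.30² + 0.32² = 0.0784 + 0.0025 + 0.0009 + 0.0004 + 0.0900 + 0.1024 = 0.2746
O = 0.0742 / √(0.4180 × 0.2746) = 0.0742 / 0.33880 = 0.2190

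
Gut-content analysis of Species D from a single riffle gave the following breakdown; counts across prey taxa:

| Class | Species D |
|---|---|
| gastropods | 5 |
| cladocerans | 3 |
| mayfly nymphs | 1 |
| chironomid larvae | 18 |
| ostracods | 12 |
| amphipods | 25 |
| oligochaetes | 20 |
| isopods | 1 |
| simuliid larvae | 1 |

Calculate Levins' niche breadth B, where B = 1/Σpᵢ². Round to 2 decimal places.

Proportions for Species D (n=86): 5/86=0.0581, 3/86=0.0349, 1/86=0.0116, 18/86=0.2093, 12/86=0.1395, 25/86=0.2907, 20/86=0.2326, 1/86=0.0116, 1/86=0.0116
Σpᵢ² = 0.0581² + 0.0349² + 0.0116² + 0.2093² + 0.1395² + 0.2907² + 0.2326² + 0.0116² + 0.0116² = 0.003376 + 0.001218 + 0.000135 + 0.043806 + 0.019460 + 0.084506 + 0.054103 + 0.000135 + 0.000135 = 0.206874
B = 1 / 0.206874 = 4.8339

4.83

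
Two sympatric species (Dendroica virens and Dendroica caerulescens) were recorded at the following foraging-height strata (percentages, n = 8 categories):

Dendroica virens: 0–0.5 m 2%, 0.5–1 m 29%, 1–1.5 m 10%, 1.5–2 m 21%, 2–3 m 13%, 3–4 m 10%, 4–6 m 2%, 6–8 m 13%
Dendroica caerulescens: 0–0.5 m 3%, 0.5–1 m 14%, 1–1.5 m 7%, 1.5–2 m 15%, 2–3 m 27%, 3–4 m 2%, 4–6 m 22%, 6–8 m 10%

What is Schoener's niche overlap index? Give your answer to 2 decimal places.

Convert percentages to proportions (divide by 100).
Σ|p₁ᵢ − p₂ᵢ| = 0.01 + 0.15 + 0.03 + 0.06 + 0.14 + 0.08 + 0.20 + 0.03 = 0.70
D = 1 − ½ × 0.70 = 1 − 0.350 = 0.6500

0.65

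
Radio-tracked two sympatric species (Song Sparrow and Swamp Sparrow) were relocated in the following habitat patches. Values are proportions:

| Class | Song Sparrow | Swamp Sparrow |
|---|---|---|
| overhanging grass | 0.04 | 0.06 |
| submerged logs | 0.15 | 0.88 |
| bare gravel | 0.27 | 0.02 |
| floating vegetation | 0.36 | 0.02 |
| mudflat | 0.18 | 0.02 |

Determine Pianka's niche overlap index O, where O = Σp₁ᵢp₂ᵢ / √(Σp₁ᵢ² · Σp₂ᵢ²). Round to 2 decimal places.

Σ p₁ᵢp₂ᵢ = 0.0024 + 0.1320 + 0.0054 + 0.0072 + 0.0036 = 0.1506
Σp_1ᵢ² = 0.04² + 0.15² + 0.27² + 0.36² + 0.18² = 0.0016 + 0.0225 + 0.0729 + 0.1296 + 0.0324 = 0.2590
Σp_2ᵢ² = 0.06² + 0.88² + 0.02² + 0.02² + 0.02² = 0.0036 + 0.7744 + 0.0004 + 0.0004 + 0.0004 = 0.7792
O = 0.1506 / √(0.2590 × 0.7792) = 0.1506 / 0.44924 = 0.3352

0.34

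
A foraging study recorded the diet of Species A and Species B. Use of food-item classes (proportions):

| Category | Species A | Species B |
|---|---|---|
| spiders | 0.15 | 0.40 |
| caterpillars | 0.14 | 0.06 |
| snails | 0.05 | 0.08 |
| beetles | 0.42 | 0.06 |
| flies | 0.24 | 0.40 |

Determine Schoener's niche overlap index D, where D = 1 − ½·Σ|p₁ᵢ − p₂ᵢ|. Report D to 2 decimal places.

Σ|p₁ᵢ − p₂ᵢ| = 0.25 + 0.08 + 0.03 + 0.36 + 0.16 = 0.88
D = 1 − ½ × 0.88 = 1 − 0.440 = 0.5600

0.56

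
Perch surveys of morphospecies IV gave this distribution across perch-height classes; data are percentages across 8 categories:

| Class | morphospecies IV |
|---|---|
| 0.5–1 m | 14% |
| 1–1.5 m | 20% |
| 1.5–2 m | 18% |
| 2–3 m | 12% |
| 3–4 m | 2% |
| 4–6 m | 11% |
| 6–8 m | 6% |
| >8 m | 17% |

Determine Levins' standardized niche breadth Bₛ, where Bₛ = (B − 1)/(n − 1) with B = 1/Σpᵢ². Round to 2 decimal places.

Convert percentages to proportions (divide by 100).
Σpᵢ² = 0.14² + 0.20² + 0.18² + 0.12² + 0.02² + 0.11² + 0.06² + 0.17² = 0.0196 + 0.0400 + 0.0324 + 0.0144 + 0.0004 + 0.0121 + 0.0036 + 0.0289 = 0.1514
B = 1 / 0.1514 = 6.6050
Bₛ = (B − 1)/(n − 1) = (6.6050 − 1)/(8 − 1) = 5.6050/7 = 0.8007

0.80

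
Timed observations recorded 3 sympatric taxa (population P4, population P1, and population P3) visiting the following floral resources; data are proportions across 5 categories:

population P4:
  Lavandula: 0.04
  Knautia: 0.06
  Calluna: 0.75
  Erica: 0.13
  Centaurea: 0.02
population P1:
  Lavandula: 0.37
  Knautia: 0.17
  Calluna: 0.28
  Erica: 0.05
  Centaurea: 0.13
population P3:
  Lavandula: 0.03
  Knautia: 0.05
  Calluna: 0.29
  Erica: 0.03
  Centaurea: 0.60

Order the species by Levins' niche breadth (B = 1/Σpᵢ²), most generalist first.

Σp_P4ᵢ² = 0.04² + 0.06² + 0.75² + 0.13² + 0.02² = 0.0016 + 0.0036 + 0.5625 + 0.0169 + 0.0004 = 0.5850
B_P4 = 1 / 0.5850 = 1.7094
Σp_P1ᵢ² = 0.37² + 0.17² + 0.28² + 0.05² + 0.13² = 0.1369 + 0.0289 + 0.0784 + 0.0025 + 0.0169 = 0.2636
B_P1 = 1 / 0.2636 = 3.7936
Σp_P3ᵢ² = 0.03² + 0.05² + 0.29² + 0.03² + 0.60² = 0.0009 + 0.0025 + 0.0841 + 0.0009 + 0.3600 = 0.4484
B_P3 = 1 / 0.4484 = 2.2302
Ranking by B (broadest → narrowest): population P1 (3.79) > population P3 (2.23) > population P4 (1.71)

population P1 > population P3 > population P4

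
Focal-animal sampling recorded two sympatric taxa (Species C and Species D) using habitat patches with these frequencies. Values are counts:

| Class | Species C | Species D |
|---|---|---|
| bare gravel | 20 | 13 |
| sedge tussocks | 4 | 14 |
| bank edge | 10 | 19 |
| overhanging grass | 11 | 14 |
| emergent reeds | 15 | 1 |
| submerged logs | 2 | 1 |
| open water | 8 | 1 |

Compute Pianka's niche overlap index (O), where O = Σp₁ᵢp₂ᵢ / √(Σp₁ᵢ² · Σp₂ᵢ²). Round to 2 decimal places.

Proportions for Species C (n=70): 20/70=0.2857, 4/70=0.0571, 10/70=0.1429, 11/70=0.1571, 15/70=0.2143, 2/70=0.0286, 8/70=0.1143
Proportions for Species D (n=63): 13/63=0.2063, 14/63=0.2222, 19/63=0.3016, 14/63=0.2222, 1/63=0.0159, 1/63=0.0159, 1/63=0.0159
Σ p₁ᵢp₂ᵢ = 0.058940 + 0.012688 + 0.043099 + 0.034908 + 0.003407 + 0.000455 + 0.001817 = 0.155314
Σp_1ᵢ² = 0.2857² + 0.0571² + 0.1429² + 0.1571² + 0.2143² + 0.0286² + 0.1143² = 0.081624 + 0.003260 + 0.020420 + 0.024680 + 0.045924 + 0.000818 + 0.013064 = 0.189790
Σp_2ᵢ² = 0.2063² + 0.2222² + 0.3016² + 0.2222² + 0.0159² + 0.0159² + 0.0159² = 0.042560 + 0.049373 + 0.090963 + 0.049373 + 0.000253 + 0.000253 + 0.000253 = 0.233028
O = 0.155314 / √(0.189790 × 0.233028) = 0.155314 / 0.2103007 = 0.7385

0.74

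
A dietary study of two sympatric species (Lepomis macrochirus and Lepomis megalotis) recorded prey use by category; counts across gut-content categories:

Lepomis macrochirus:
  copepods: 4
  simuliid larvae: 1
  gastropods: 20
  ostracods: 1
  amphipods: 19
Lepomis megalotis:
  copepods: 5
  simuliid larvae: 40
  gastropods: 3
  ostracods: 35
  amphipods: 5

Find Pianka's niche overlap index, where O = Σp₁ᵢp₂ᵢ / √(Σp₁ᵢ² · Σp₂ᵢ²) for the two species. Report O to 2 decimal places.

Proportions for Lepomis macrochirus (n=45): 4/45=0.0889, 1/45=0.0222, 20/45=0.4444, 1/45=0.0222, 19/45=0.4222
Proportions for Lepomis megalotis (n=88): 5/88=0.0568, 40/88=0.4545, 3/88=0.0341, 35/88=0.3977, 5/88=0.0568
Σ p₁ᵢp₂ᵢ = 0.005050 + 0.010090 + 0.015154 + 0.008829 + 0.023981 = 0.063104
Σp_1ᵢ² = 0.0889² + 0.0222² + 0.4444² + 0.0222² + 0.4222² = 0.007903 + 0.000493 + 0.197491 + 0.000493 + 0.178253 = 0.384633
Σp_2ᵢ² = 0.0568² + 0.4545² + 0.0341² + 0.3977² + 0.0568² = 0.003226 + 0.206570 + 0.001163 + 0.158165 + 0.003226 = 0.372350
O = 0.063104 / √(0.384633 × 0.372350) = 0.063104 / 0.3784417 = 0.1667

0.17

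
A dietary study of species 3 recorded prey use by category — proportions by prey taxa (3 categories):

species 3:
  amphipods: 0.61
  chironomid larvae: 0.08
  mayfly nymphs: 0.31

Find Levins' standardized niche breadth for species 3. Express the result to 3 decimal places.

0.554

Σpᵢ² = 0.61² + 0.08² + 0.31² = 0.3721 + 0.0064 + 0.0961 = 0.4746
B = 1 / 0.4746 = 2.10704
Bₛ = (B − 1)/(n − 1) = (2.10704 − 1)/(3 − 1) = 1.10704/2 = 0.55352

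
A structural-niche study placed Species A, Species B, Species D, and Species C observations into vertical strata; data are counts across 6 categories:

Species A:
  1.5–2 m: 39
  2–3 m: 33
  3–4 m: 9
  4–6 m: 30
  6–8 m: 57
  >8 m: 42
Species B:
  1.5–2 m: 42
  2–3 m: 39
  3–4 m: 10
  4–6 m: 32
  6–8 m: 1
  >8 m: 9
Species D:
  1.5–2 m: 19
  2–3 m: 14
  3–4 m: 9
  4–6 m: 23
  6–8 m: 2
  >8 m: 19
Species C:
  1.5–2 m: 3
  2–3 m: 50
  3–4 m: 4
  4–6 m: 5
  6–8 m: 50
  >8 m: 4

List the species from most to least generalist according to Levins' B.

Proportions for Species A (n=210): 39/210=0.1857, 33/210=0.1571, 9/210=0.0429, 30/210=0.1429, 57/210=0.2714, 42/210=0.2000
Proportions for Species B (n=133): 42/133=0.3158, 39/133=0.2932, 10/133=0.0752, 32/133=0.2406, 1/133=0.0075, 9/133=0.0677
Proportions for Species D (n=86): 19/86=0.2209, 14/86=0.1628, 9/86=0.1047, 23/86=0.2674, 2/86=0.0233, 19/86=0.2209
Proportions for Species C (n=116): 3/116=0.0259, 50/116=0.4310, 4/116=0.0345, 5/116=0.0431, 50/116=0.4310, 4/116=0.0345
Σp_Aᵢ² = 0.1857² + 0.1571² + 0.0429² + 0.1429² + 0.2714² + 0.2000² = 0.034484 + 0.024680 + 0.001840 + 0.020420 + 0.073658 + 0.040000 = 0.195082
B_A = 1 / 0.195082 = 5.1260
Σp_Bᵢ² = 0.3158² + 0.2932² + 0.0752² + 0.2406² + 0.0075² + 0.0677² = 0.099730 + 0.085966 + 0.005655 + 0.057888 + 0.000056 + 0.004583 = 0.253878
B_B = 1 / 0.253878 = 3.9389
Σp_Dᵢ² = 0.2209² + 0.1628² + 0.1047² + 0.2674² + 0.0233² + 0.2209² = 0.048797 + 0.026504 + 0.010962 + 0.071503 + 0.000543 + 0.048797 = 0.207106
B_D = 1 / 0.207106 = 4.8284
Σp_Cᵢ² = 0.0259² + 0.4310² + 0.0345² + 0.0431² + 0.4310² + 0.0345² = 0.000671 + 0.185761 + 0.001190 + 0.001858 + 0.185761 + 0.001190 = 0.376431
B_C = 1 / 0.376431 = 2.6565
Ranking by B (broadest → narrowest): Species A (5.13) > Species D (4.83) > Species B (3.94) > Species C (2.66)

Species A > Species D > Species B > Species C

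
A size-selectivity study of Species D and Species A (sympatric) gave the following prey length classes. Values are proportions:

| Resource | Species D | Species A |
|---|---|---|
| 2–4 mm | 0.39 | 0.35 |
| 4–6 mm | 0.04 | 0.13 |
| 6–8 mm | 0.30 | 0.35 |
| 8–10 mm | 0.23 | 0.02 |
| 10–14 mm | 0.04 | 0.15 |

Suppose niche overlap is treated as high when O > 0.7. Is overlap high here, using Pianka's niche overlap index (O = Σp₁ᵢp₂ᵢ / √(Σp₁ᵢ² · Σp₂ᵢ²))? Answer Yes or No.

Yes

Σ p₁ᵢp₂ᵢ = 0.1365 + 0.0052 + 0.1050 + 0.0046 + 0.0060 = 0.2573
Σp_1ᵢ² = 0.39² + 0.04² + 0.30² + 0.23² + 0.04² = 0.1521 + 0.0016 + 0.0900 + 0.0529 + 0.0016 = 0.2982
Σp_2ᵢ² = 0.35² + 0.13² + 0.35² + 0.02² + 0.15² = 0.1225 + 0.0169 + 0.1225 + 0.0004 + 0.0225 = 0.2848
O = 0.2573 / √(0.2982 × 0.2848) = 0.2573 / 0.29142 = 0.8829
O = 0.8829 > 0.7 → Yes.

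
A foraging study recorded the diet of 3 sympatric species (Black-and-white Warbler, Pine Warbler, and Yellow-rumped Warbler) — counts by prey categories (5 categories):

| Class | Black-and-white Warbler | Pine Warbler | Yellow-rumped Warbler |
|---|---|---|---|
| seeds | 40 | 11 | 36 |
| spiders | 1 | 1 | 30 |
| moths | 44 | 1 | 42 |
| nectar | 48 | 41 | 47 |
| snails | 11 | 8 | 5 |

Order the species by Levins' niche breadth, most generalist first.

Yellow-rumped Warbler > Black-and-white Warbler > Pine Warbler

Proportions for Black-and-white Warbler (n=144): 40/144=0.2778, 1/144=0.0069, 44/144=0.3056, 48/144=0.3333, 11/144=0.0764
Proportions for Pine Warbler (n=62): 11/62=0.1774, 1/62=0.0161, 1/62=0.0161, 41/62=0.6613, 8/62=0.1290
Proportions for Yellow-rumped Warbler (n=160): 36/160=0.2250, 30/160=0.1875, 42/160=0.2625, 47/160=0.2938, 5/160=0.0313
Σp_Blacᵢ² = 0.2778² + 0.0069² + 0.3056² + 0.3333² + 0.0764² = 0.077173 + 0.000048 + 0.093391 + 0.111089 + 0.005837 = 0.287538
B_Blac = 1 / 0.287538 = 3.4778
Σp_Pineᵢ² = 0.1774² + 0.0161² + 0.0161² + 0.6613² + 0.1290² = 0.031471 + 0.000259 + 0.000259 + 0.437318 + 0.016641 = 0.485948
B_Pine = 1 / 0.485948 = 2.0578
Σp_Yellᵢ² = 0.2250² + 0.1875² + 0.2625² + 0.2938² + 0.0313² = 0.050625 + 0.035156 + 0.068906 + 0.086318 + 0.000980 = 0.241985
B_Yell = 1 / 0.241985 = 4.1325
Ranking by B (broadest → narrowest): Yellow-rumped Warbler (4.13) > Black-and-white Warbler (3.48) > Pine Warbler (2.06)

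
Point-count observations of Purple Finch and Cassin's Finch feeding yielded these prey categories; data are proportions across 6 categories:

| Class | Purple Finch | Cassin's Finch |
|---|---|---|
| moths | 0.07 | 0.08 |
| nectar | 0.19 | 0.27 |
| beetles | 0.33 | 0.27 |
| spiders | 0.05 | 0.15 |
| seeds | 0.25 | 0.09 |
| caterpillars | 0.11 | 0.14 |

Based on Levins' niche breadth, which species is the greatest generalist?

Cassin's Finch

Σp_Purpᵢ² = 0.07² + 0.19² + 0.33² + 0.05² + 0.25² + 0.11² = 0.0049 + 0.0361 + 0.1089 + 0.0025 + 0.0625 + 0.0121 = 0.2270
B_Purp = 1 / 0.2270 = 4.4053
Σp_Cassᵢ² = 0.08² + 0.27² + 0.27² + 0.15² + 0.09² + 0.14² = 0.0064 + 0.0729 + 0.0729 + 0.0225 + 0.0081 + 0.0196 = 0.2024
B_Cass = 1 / 0.2024 = 4.9407
Highest B → broadest niche (most generalist): Cassin's Finch (B = 4.94).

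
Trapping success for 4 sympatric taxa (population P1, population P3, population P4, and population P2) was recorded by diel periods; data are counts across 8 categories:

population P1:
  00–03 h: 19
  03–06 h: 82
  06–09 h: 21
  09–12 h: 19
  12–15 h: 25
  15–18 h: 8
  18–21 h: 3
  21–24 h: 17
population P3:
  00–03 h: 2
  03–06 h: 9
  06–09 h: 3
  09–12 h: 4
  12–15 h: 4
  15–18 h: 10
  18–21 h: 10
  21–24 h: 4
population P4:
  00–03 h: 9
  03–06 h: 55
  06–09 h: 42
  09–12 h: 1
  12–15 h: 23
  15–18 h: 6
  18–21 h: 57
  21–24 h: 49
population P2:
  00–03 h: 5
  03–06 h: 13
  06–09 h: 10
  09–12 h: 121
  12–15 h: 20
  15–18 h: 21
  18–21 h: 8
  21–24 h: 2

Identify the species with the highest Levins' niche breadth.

population P3

Proportions for population P1 (n=194): 19/194=0.0979, 82/194=0.4227, 21/194=0.1082, 19/194=0.0979, 25/194=0.1289, 8/194=0.0412, 3/194=0.0155, 17/194=0.0876
Proportions for population P3 (n=46): 2/46=0.0435, 9/46=0.1957, 3/46=0.0652, 4/46=0.0870, 4/46=0.0870, 10/46=0.2174, 10/46=0.2174, 4/46=0.0870
Proportions for population P4 (n=242): 9/242=0.0372, 55/242=0.2273, 42/242=0.1736, 1/242=0.0041, 23/242=0.0950, 6/242=0.0248, 57/242=0.2355, 49/242=0.2025
Proportions for population P2 (n=200): 5/200=0.0250, 13/200=0.0650, 10/200=0.0500, 121/200=0.6050, 20/200=0.1000, 21/200=0.1050, 8/200=0.0400, 2/200=0.0100
Σp_P1ᵢ² = 0.0979² + 0.4227² + 0.1082² + 0.0979² + 0.1289² + 0.0412² + 0.0155² + 0.0876² = 0.009584 + 0.178675 + 0.011707 + 0.009584 + 0.016615 + 0.001697 + 0.000240 + 0.007674 = 0.235776
B_P1 = 1 / 0.235776 = 4.2413
Σp_P3ᵢ² = 0.0435² + 0.1957² + 0.0652² + 0.0870² + 0.0870² + 0.2174² + 0.2174² + 0.0870² = 0.001892 + 0.038298 + 0.004251 + 0.007569 + 0.007569 + 0.047263 + 0.047263 + 0.007569 = 0.161674
B_P3 = 1 / 0.161674 = 6.1853
Σp_P4ᵢ² = 0.0372² + 0.2273² + 0.1736² + 0.0041² + 0.0950² + 0.0248² + 0.2355² + 0.2025² = 0.001384 + 0.051665 + 0.030137 + 0.000017 + 0.009025 + 0.000615 + 0.055460 + 0.041006 = 0.189309
B_P4 = 1 / 0.189309 = 5.2824
Σp_P2ᵢ² = 0.0250² + 0.0650² + 0.0500² + 0.6050² + 0.1000² + 0.1050² + 0.0400² + 0.0100² = 0.000625 + 0.004225 + 0.002500 + 0.366025 + 0.010000 + 0.011025 + 0.001600 + 0.000100 = 0.396100
B_P2 = 1 / 0.396100 = 2.5246
Highest B → broadest niche (most generalist): population P3 (B = 6.19).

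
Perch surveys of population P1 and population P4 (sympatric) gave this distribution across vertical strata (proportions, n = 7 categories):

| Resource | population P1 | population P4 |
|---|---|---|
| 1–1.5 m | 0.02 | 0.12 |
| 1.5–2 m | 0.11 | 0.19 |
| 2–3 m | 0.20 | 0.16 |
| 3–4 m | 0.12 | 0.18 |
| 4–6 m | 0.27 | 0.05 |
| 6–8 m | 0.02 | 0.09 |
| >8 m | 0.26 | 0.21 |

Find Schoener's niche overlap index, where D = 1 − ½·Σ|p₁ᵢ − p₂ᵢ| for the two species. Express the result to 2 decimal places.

Σ|p₁ᵢ − p₂ᵢ| = 0.10 + 0.08 + 0.04 + 0.06 + 0.22 + 0.07 + 0.05 = 0.62
D = 1 − ½ × 0.62 = 1 − 0.310 = 0.6900

0.69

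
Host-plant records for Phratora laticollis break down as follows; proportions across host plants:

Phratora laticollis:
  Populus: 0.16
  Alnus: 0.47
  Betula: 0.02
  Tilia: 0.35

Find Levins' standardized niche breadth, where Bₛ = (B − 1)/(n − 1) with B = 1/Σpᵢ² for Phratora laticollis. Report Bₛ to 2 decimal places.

Σpᵢ² = 0.16² + 0.47² + 0.02² + 0.35² = 0.0256 + 0.2209 + 0.0004 + 0.1225 = 0.3694
B = 1 / 0.3694 = 2.7071
Bₛ = (B − 1)/(n − 1) = (2.7071 − 1)/(4 − 1) = 1.7071/3 = 0.5690

0.57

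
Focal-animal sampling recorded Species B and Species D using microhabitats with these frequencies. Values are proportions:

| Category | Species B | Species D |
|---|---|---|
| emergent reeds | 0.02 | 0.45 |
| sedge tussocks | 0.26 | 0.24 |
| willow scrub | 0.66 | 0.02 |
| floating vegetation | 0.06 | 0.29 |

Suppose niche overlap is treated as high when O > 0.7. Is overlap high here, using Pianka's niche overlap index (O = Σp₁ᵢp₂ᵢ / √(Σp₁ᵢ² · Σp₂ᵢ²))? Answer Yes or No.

Σ p₁ᵢp₂ᵢ = 0.0090 + 0.0624 + 0.0132 + 0.0174 = 0.1020
Σp_1ᵢ² = 0.02² + 0.26² + 0.66² + 0.06² = 0.0004 + 0.0676 + 0.4356 + 0.0036 = 0.5072
Σp_2ᵢ² = 0.45² + 0.24² + 0.02² + 0.29² = 0.2025 + 0.0576 + 0.0004 + 0.0841 = 0.3446
O = 0.1020 / √(0.5072 × 0.3446) = 0.1020 / 0.41807 = 0.2440
O = 0.2440 < 0.7 → No.

No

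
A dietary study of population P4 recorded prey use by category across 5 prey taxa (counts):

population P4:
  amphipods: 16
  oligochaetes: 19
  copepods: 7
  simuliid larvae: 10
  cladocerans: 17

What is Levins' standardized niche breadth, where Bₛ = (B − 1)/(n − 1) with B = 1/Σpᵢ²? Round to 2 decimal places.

0.88

Proportions for population P4 (n=69): 16/69=0.2319, 19/69=0.2754, 7/69=0.1014, 10/69=0.1449, 17/69=0.2464
Σpᵢ² = 0.2319² + 0.2754² + 0.1014² + 0.1449² + 0.2464² = 0.053778 + 0.075845 + 0.010282 + 0.020996 + 0.060713 = 0.221614
B = 1 / 0.221614 = 4.5124
Bₛ = (B − 1)/(n − 1) = (4.5124 − 1)/(5 − 1) = 3.5124/4 = 0.8781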